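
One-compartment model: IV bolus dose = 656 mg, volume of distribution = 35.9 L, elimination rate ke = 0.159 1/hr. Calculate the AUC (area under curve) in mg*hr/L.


C0 = Dose/Vd = 656/35.9 = 18.273 mg/L
AUC = C0/ke = 18.273/0.159
AUC = 114.9 mg*hr/L


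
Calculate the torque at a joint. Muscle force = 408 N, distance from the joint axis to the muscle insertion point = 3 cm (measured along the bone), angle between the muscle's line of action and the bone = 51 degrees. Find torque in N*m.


Torque = F * d * sin(theta)   (moment arm = d*sin(theta))
d = 3 cm = 0.03 m
Torque = 408 * 0.03 * sin(51)
Torque = 9.512 N*m


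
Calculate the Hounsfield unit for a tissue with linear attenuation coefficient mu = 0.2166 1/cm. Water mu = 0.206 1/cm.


HU = ((mu_tissue - mu_water) / mu_water) * 1000
HU = ((0.2166 - 0.206) / 0.206) * 1000
HU = 51.46


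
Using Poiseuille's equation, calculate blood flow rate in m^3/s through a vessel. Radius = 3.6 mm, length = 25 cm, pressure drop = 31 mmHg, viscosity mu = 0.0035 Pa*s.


Q = pi*r^4*dP / (8*mu*L)
r = 0.0036 m, L = 0.25 m
dP = 31 mmHg = 4132.982 Pa
Q = 3.1155e-04 m^3/s


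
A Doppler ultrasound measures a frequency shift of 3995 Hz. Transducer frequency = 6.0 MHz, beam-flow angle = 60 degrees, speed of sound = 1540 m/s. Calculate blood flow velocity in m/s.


v = fd * c / (2 * f0 * cos(theta))
v = 3995 * 1540 / (2 * 6.0000e+06 * cos(60))
v = 1.025 m/s


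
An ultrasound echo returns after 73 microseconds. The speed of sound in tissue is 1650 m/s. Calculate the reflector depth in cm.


depth = c * t / 2
t = 73 us = 7.3000e-05 s
depth = 1650 * 7.3000e-05 / 2
depth = 0.060225 m = 6.0225 cm


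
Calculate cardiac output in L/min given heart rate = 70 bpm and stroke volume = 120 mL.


CO = HR * SV
CO = 70 * 120 / 1000
CO = 8.4 L/min


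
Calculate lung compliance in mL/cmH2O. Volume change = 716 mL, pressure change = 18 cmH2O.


C = dV / dP
C = 716 / 18
C = 39.78 mL/cmH2O


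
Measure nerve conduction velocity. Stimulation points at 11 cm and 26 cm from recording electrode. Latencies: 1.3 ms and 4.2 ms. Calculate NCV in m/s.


Distance = (26 - 11) / 100 = 0.15 m
dt = (4.2 - 1.3) / 1000 = 0.0029 s
NCV = dist / dt = 51.72 m/s


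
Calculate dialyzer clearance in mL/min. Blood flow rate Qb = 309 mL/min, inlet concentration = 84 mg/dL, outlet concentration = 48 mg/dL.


K = Qb * (Cb_in - Cb_out) / Cb_in
K = 309 * (84 - 48) / 84
K = 132.4 mL/min


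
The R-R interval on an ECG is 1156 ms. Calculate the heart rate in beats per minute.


HR = 60 / RR_interval(s)
RR = 1156 ms = 1.156 s
HR = 60 / 1.156 = 51.9 bpm


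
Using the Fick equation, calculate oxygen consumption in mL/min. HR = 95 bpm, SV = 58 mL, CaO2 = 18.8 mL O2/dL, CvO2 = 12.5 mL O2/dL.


CO = HR*SV = 95*58/1000 = 5.51 L/min
a-v O2 diff = 18.8 - 12.5 = 6.3 mL/dL
VO2 = CO * (CaO2-CvO2) * 10 dL/L
VO2 = 5.51 * 6.3 * 10
VO2 = 347.1 mL/min


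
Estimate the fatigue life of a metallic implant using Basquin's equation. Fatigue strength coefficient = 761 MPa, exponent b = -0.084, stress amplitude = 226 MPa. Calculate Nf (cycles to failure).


sigma_a = sigma_f' * (2Nf)^b
2Nf = (sigma_a/sigma_f')^(1/b)
2Nf = (226/761)^(1/-0.084)
2Nf = 1892769.9
Nf = 9.464e+05


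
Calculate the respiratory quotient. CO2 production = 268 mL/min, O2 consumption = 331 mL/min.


RQ = VCO2 / VO2
RQ = 268 / 331
RQ = 0.8097


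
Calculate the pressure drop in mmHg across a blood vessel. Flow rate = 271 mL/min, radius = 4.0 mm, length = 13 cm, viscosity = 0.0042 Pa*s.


dP = 8*mu*L*Q / (pi*r^4)
Q = 271 mL/min = 4.51667e-06 m^3/s
dP = 24.5308 Pa = 24.5308 / 133.322 mmHg = 0.184 mmHg


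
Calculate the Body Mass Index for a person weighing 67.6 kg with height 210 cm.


BMI = weight / height^2
height = 210 cm = 2.1 m
BMI = 67.6 / 2.1^2
BMI = 15.33 kg/m^2


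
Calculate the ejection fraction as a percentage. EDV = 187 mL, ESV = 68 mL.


SV = EDV - ESV = 187 - 68 = 119 mL
EF = SV/EDV * 100 = 119/187 * 100
EF = 63.64%


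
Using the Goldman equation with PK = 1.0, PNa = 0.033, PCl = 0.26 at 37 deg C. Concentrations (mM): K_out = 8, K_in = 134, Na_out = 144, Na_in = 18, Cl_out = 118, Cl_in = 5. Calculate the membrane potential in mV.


Vm = (RT/F)*ln((PK*Ko + PNa*Nao + PCl*Cli)/(PK*Ki + PNa*Nai + PCl*Clo))
Numer = 14.052, Denom = 165.274
Vm = -65.87 mV


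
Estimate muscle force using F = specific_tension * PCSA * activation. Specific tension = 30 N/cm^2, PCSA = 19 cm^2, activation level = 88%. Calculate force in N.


F = sigma * PCSA * activation
F = 30 * 19 * 0.88
F = 501.6 N


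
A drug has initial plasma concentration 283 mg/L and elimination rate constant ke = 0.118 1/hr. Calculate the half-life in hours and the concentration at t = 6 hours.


t_half = ln(2) / ke = 0.693147 / 0.118 = 5.874 hr
C(t) = C0 * exp(-ke*t) = 283 * exp(-0.118*6)
C(6) = 139.4 mg/L


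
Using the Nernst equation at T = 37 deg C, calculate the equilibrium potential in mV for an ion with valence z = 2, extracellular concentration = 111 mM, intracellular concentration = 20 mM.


E = (RT/(zF)) * ln(C_out/C_in)
T = 37 + 273.15 = 310.15 K
E = (8.314 * 310.15 / (2 * 96485)) * ln(111/20)
E = 22.9 mV


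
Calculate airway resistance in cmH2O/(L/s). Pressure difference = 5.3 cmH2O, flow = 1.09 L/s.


R = dP / flow
R = 5.3 / 1.09
R = 4.862 cmH2O/(L/s)


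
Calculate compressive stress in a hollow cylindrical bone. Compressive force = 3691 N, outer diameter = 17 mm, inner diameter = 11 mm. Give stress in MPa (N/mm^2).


A = pi*(r_o^2 - r_i^2)
r_o = 8.5 mm, r_i = 5.5 mm
A = 131.947 mm^2
sigma = F/A = 3691 / 131.947
sigma = 27.97 MPa


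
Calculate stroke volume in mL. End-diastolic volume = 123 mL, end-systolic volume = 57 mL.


SV = EDV - ESV
SV = 123 - 57
SV = 66 mL


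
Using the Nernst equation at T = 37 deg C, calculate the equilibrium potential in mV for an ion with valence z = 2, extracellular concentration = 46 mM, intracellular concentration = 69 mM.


E = (RT/(zF)) * ln(C_out/C_in)
T = 37 + 273.15 = 310.15 K
E = (8.314 * 310.15 / (2 * 96485)) * ln(46/69)
E = -5.418 mV


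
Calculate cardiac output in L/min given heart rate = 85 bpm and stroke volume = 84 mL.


CO = HR * SV
CO = 85 * 84 / 1000
CO = 7.14 L/min


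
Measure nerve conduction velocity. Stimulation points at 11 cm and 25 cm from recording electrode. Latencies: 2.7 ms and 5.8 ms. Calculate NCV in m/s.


Distance = (25 - 11) / 100 = 0.14 m
dt = (5.8 - 2.7) / 1000 = 0.0031 s
NCV = dist / dt = 45.16 m/s


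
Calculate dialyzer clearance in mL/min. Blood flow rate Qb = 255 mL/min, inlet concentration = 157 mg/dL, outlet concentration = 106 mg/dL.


K = Qb * (Cb_in - Cb_out) / Cb_in
K = 255 * (157 - 106) / 157
K = 82.83 mL/min


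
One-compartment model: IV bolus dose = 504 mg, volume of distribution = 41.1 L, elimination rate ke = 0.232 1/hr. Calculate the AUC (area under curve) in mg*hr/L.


C0 = Dose/Vd = 504/41.1 = 12.2628 mg/L
AUC = C0/ke = 12.2628/0.232
AUC = 52.86 mg*hr/L


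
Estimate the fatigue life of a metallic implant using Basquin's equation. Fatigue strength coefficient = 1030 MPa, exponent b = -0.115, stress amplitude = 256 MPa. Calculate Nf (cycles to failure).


sigma_a = sigma_f' * (2Nf)^b
2Nf = (sigma_a/sigma_f')^(1/b)
2Nf = (256/1030)^(1/-0.115)
2Nf = 180870.39
Nf = 9.044e+04


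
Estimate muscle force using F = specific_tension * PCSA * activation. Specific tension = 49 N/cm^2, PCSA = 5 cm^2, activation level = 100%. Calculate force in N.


F = sigma * PCSA * activation
F = 49 * 5 * 1
F = 245 N


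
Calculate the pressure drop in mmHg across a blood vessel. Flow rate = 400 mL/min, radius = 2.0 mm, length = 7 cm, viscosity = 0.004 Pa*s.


dP = 8*mu*L*Q / (pi*r^4)
Q = 400 mL/min = 6.66667e-06 m^3/s
dP = 297.089 Pa = 297.089 / 133.322 mmHg = 2.228 mmHg


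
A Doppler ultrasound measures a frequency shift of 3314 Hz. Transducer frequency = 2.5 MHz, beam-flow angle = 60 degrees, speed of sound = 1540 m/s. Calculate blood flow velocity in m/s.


v = fd * c / (2 * f0 * cos(theta))
v = 3314 * 1540 / (2 * 2.5000e+06 * cos(60))
v = 2.041 m/s


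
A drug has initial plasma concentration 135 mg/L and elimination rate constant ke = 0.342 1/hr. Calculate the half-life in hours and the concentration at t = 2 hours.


t_half = ln(2) / ke = 0.693147 / 0.342 = 2.027 hr
C(t) = C0 * exp(-ke*t) = 135 * exp(-0.342*2)
C(2) = 68.12 mg/L


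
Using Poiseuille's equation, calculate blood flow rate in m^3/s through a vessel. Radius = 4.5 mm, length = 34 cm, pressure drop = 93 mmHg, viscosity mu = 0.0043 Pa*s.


Q = pi*r^4*dP / (8*mu*L)
r = 0.0045 m, L = 0.34 m
dP = 93 mmHg = 12398.946 Pa
Q = 0.001366 m^3/s


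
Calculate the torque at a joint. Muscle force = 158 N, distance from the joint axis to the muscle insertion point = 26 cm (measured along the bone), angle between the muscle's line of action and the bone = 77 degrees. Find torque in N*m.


Torque = F * d * sin(theta)   (moment arm = d*sin(theta))
d = 26 cm = 0.26 m
Torque = 158 * 0.26 * sin(77)
Torque = 40.03 N*m


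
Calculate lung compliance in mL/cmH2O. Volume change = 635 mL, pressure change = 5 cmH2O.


C = dV / dP
C = 635 / 5
C = 127 mL/cmH2O


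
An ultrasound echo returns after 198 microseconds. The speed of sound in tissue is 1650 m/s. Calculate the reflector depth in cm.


depth = c * t / 2
t = 198 us = 1.9800e-04 s
depth = 1650 * 1.9800e-04 / 2
depth = 0.16335 m = 16.335 cm


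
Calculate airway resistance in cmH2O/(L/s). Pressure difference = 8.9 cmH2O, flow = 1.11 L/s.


R = dP / flow
R = 8.9 / 1.11
R = 8.018 cmH2O/(L/s)


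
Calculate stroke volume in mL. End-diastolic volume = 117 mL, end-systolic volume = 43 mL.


SV = EDV - ESV
SV = 117 - 43
SV = 74 mL


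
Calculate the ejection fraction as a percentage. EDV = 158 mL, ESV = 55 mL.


SV = EDV - ESV = 158 - 55 = 103 mL
EF = SV/EDV * 100 = 103/158 * 100
EF = 65.19%


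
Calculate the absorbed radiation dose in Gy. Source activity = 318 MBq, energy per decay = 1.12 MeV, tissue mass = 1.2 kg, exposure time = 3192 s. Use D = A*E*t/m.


A = 318 MBq = 3.1800e+08 Bq
E = 1.12 MeV = 1.79424e-13 J
D = A*E*t/m = 3.1800e+08*1.79424e-13*3192/1.2
D = 0.1518 Gy


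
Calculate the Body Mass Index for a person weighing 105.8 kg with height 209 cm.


BMI = weight / height^2
height = 209 cm = 2.09 m
BMI = 105.8 / 2.09^2
BMI = 24.22 kg/m^2


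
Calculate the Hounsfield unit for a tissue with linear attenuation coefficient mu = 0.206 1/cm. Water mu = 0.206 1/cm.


HU = ((mu_tissue - mu_water) / mu_water) * 1000
HU = ((0.206 - 0.206) / 0.206) * 1000
HU = 0


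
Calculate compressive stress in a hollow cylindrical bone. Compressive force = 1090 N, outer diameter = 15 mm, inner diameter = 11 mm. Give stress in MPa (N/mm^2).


A = pi*(r_o^2 - r_i^2)
r_o = 7.5 mm, r_i = 5.5 mm
A = 81.6814 mm^2
sigma = F/A = 1090 / 81.6814
sigma = 13.34 MPa


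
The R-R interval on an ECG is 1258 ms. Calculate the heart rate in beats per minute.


HR = 60 / RR_interval(s)
RR = 1258 ms = 1.258 s
HR = 60 / 1.258 = 47.69 bpm


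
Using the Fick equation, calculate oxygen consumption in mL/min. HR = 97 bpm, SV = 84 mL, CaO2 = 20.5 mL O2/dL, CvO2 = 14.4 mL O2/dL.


CO = HR*SV = 97*84/1000 = 8.148 L/min
a-v O2 diff = 20.5 - 14.4 = 6.1 mL/dL
VO2 = CO * (CaO2-CvO2) * 10 dL/L
VO2 = 8.148 * 6.1 * 10
VO2 = 497 mL/min


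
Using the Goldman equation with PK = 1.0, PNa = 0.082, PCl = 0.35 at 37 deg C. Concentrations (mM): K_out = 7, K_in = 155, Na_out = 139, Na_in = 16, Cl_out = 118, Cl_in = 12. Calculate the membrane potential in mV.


Vm = (RT/F)*ln((PK*Ko + PNa*Nao + PCl*Cli)/(PK*Ki + PNa*Nai + PCl*Clo))
Numer = 22.598, Denom = 197.612
Vm = -57.95 mV


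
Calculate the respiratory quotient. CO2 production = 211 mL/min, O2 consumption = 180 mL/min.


RQ = VCO2 / VO2
RQ = 211 / 180
RQ = 1.172


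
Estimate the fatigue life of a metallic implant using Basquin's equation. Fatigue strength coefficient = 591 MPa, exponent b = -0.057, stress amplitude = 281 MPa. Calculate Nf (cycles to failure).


sigma_a = sigma_f' * (2Nf)^b
2Nf = (sigma_a/sigma_f')^(1/b)
2Nf = (281/591)^(1/-0.057)
2Nf = 461935.96
Nf = 2.31e+05


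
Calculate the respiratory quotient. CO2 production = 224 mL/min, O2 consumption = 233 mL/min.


RQ = VCO2 / VO2
RQ = 224 / 233
RQ = 0.9614


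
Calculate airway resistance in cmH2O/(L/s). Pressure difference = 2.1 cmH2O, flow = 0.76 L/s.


R = dP / flow
R = 2.1 / 0.76
R = 2.763 cmH2O/(L/s)


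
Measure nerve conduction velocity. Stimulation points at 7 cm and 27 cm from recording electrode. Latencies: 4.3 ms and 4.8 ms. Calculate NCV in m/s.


Distance = (27 - 7) / 100 = 0.2 m
dt = (4.8 - 4.3) / 1000 = 5.0000e-04 s
NCV = dist / dt = 400 m/s


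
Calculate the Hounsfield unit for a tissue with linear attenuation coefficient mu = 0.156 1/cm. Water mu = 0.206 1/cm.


HU = ((mu_tissue - mu_water) / mu_water) * 1000
HU = ((0.156 - 0.206) / 0.206) * 1000
HU = -242.7


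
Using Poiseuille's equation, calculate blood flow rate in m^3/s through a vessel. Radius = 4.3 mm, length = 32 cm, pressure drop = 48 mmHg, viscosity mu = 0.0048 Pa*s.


Q = pi*r^4*dP / (8*mu*L)
r = 0.0043 m, L = 0.32 m
dP = 48 mmHg = 6399.456 Pa
Q = 5.5935e-04 m^3/s


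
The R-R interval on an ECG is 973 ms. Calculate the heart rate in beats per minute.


HR = 60 / RR_interval(s)
RR = 973 ms = 0.973 s
HR = 60 / 0.973 = 61.66 bpm


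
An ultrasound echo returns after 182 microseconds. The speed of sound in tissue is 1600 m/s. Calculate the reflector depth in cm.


depth = c * t / 2
t = 182 us = 1.8200e-04 s
depth = 1600 * 1.8200e-04 / 2
depth = 0.1456 m = 14.56 cm


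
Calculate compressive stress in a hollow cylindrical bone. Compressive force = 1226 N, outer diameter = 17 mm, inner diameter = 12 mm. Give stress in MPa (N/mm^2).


A = pi*(r_o^2 - r_i^2)
r_o = 8.5 mm, r_i = 6 mm
A = 113.883 mm^2
sigma = F/A = 1226 / 113.883
sigma = 10.77 MPa


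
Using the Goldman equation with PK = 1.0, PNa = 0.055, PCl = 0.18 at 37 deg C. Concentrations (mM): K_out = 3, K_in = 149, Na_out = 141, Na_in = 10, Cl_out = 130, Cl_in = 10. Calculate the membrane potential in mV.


Vm = (RT/F)*ln((PK*Ko + PNa*Nao + PCl*Cli)/(PK*Ki + PNa*Nai + PCl*Clo))
Numer = 12.555, Denom = 172.95
Vm = -70.1 mV


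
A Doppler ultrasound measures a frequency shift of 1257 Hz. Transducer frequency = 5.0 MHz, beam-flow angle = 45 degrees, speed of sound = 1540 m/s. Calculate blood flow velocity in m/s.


v = fd * c / (2 * f0 * cos(theta))
v = 1257 * 1540 / (2 * 5.0000e+06 * cos(45))
v = 0.2738 m/s


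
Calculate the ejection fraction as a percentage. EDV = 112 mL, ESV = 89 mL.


SV = EDV - ESV = 112 - 89 = 23 mL
EF = SV/EDV * 100 = 23/112 * 100
EF = 20.54%


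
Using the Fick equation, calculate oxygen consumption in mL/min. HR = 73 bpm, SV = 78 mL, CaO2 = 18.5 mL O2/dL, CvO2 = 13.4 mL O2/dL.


CO = HR*SV = 73*78/1000 = 5.694 L/min
a-v O2 diff = 18.5 - 13.4 = 5.1 mL/dL
VO2 = CO * (CaO2-CvO2) * 10 dL/L
VO2 = 5.694 * 5.1 * 10
VO2 = 290.4 mL/min


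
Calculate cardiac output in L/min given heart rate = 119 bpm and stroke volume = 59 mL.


CO = HR * SV
CO = 119 * 59 / 1000
CO = 7.021 L/min


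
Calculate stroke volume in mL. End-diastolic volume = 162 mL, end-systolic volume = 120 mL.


SV = EDV - ESV
SV = 162 - 120
SV = 42 mL


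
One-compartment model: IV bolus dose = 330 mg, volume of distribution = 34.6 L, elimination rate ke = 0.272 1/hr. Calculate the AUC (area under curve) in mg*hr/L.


C0 = Dose/Vd = 330/34.6 = 9.53757 mg/L
AUC = C0/ke = 9.53757/0.272
AUC = 35.06 mg*hr/L


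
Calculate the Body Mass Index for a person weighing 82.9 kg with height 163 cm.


BMI = weight / height^2
height = 163 cm = 1.63 m
BMI = 82.9 / 1.63^2
BMI = 31.2 kg/m^2


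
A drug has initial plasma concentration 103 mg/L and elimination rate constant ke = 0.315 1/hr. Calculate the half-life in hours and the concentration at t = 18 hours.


t_half = ln(2) / ke = 0.693147 / 0.315 = 2.2 hr
C(t) = C0 * exp(-ke*t) = 103 * exp(-0.315*18)
C(18) = 0.3551 mg/L


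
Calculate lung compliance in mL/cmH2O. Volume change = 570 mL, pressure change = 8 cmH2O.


C = dV / dP
C = 570 / 8
C = 71.25 mL/cmH2O


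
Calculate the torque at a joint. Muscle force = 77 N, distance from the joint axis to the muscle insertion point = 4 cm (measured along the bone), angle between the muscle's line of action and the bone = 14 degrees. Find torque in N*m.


Torque = F * d * sin(theta)   (moment arm = d*sin(theta))
d = 4 cm = 0.04 m
Torque = 77 * 0.04 * sin(14)
Torque = 0.7451 N*m


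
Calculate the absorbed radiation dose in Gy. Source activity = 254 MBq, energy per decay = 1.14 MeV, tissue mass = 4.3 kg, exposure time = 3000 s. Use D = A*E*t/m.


A = 254 MBq = 2.5400e+08 Bq
E = 1.14 MeV = 1.82628e-13 J
D = A*E*t/m = 2.5400e+08*1.82628e-13*3000/4.3
D = 0.03236 Gy


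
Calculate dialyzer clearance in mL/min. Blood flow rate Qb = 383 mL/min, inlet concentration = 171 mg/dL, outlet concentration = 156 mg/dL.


K = Qb * (Cb_in - Cb_out) / Cb_in
K = 383 * (171 - 156) / 171
K = 33.6 mL/min


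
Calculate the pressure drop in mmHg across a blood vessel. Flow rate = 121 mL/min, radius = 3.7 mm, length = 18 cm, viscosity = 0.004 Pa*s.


dP = 8*mu*L*Q / (pi*r^4)
Q = 121 mL/min = 2.01667e-06 m^3/s
dP = 19.7288 Pa = 19.7288 / 133.322 mmHg = 0.148 mmHg


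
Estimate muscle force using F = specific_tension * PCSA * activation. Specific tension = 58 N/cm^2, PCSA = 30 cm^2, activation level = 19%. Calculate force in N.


F = sigma * PCSA * activation
F = 58 * 30 * 0.19
F = 330.6 N


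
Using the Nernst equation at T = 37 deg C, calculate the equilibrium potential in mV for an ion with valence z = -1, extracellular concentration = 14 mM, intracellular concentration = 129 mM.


E = (RT/(zF)) * ln(C_out/C_in)
T = 37 + 273.15 = 310.15 K
E = (8.314 * 310.15 / (-1 * 96485)) * ln(14/129)
E = 59.35 mV


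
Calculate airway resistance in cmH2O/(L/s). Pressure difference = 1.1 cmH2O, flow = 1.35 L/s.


R = dP / flow
R = 1.1 / 1.35
R = 0.8148 cmH2O/(L/s)


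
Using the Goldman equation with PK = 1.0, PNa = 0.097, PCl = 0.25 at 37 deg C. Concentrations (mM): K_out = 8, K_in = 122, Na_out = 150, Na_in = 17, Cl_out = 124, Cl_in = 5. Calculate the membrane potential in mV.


Vm = (RT/F)*ln((PK*Ko + PNa*Nao + PCl*Cli)/(PK*Ki + PNa*Nai + PCl*Clo))
Numer = 23.8, Denom = 154.649
Vm = -50.02 mV


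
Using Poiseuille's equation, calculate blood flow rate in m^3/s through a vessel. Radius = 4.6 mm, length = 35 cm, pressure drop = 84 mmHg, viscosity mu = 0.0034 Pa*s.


Q = pi*r^4*dP / (8*mu*L)
r = 0.0046 m, L = 0.35 m
dP = 84 mmHg = 11199.048 Pa
Q = 0.001655 m^3/s


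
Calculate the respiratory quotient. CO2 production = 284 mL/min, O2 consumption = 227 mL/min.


RQ = VCO2 / VO2
RQ = 284 / 227
RQ = 1.251


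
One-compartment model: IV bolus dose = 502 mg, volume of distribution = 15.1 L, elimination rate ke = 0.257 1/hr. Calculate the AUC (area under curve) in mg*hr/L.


C0 = Dose/Vd = 502/15.1 = 33.245 mg/L
AUC = C0/ke = 33.245/0.257
AUC = 129.4 mg*hr/L


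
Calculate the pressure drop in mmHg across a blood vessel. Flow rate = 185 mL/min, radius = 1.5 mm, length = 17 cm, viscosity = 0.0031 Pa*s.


dP = 8*mu*L*Q / (pi*r^4)
Q = 185 mL/min = 3.08333e-06 m^3/s
dP = 817.346 Pa = 817.346 / 133.322 mmHg = 6.131 mmHg


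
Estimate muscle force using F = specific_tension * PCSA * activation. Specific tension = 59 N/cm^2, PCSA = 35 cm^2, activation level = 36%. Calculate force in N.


F = sigma * PCSA * activation
F = 59 * 35 * 0.36
F = 743.4 N


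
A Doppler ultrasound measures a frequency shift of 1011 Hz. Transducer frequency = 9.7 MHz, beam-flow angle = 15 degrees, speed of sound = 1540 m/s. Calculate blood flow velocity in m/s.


v = fd * c / (2 * f0 * cos(theta))
v = 1011 * 1540 / (2 * 9.7000e+06 * cos(15))
v = 0.08309 m/s


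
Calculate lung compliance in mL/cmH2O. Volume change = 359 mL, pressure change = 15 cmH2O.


C = dV / dP
C = 359 / 15
C = 23.93 mL/cmH2O


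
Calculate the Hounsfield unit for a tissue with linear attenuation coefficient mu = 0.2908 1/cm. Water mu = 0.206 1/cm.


HU = ((mu_tissue - mu_water) / mu_water) * 1000
HU = ((0.2908 - 0.206) / 0.206) * 1000
HU = 411.7


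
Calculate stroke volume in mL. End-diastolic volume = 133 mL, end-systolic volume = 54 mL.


SV = EDV - ESV
SV = 133 - 54
SV = 79 mL


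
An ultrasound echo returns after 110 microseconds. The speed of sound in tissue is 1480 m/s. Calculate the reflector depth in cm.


depth = c * t / 2
t = 110 us = 1.1000e-04 s
depth = 1480 * 1.1000e-04 / 2
depth = 0.0814 m = 8.14 cm


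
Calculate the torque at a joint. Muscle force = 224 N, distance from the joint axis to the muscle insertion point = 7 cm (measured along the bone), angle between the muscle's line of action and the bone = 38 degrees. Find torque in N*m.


Torque = F * d * sin(theta)   (moment arm = d*sin(theta))
d = 7 cm = 0.07 m
Torque = 224 * 0.07 * sin(38)
Torque = 9.654 N*m


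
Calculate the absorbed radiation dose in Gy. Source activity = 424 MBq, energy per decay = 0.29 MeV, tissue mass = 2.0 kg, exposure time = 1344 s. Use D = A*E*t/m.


A = 424 MBq = 4.2400e+08 Bq
E = 0.29 MeV = 4.6458e-14 J
D = A*E*t/m = 4.2400e+08*4.6458e-14*1344/2.0
D = 0.01324 Gy


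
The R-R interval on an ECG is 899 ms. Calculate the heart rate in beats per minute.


HR = 60 / RR_interval(s)
RR = 899 ms = 0.899 s
HR = 60 / 0.899 = 66.74 bpm


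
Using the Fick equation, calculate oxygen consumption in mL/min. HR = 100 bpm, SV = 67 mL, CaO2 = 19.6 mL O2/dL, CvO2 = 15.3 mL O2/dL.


CO = HR*SV = 100*67/1000 = 6.7 L/min
a-v O2 diff = 19.6 - 15.3 = 4.3 mL/dL
VO2 = CO * (CaO2-CvO2) * 10 dL/L
VO2 = 6.7 * 4.3 * 10
VO2 = 288.1 mL/min


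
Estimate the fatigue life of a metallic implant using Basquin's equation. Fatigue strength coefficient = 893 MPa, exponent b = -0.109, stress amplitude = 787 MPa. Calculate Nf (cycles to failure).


sigma_a = sigma_f' * (2Nf)^b
2Nf = (sigma_a/sigma_f')^(1/b)
2Nf = (787/893)^(1/-0.109)
2Nf = 3.1875441
Nf = 1.594


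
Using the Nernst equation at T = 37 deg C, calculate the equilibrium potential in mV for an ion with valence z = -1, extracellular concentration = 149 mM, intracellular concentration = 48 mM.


E = (RT/(zF)) * ln(C_out/C_in)
T = 37 + 273.15 = 310.15 K
E = (8.314 * 310.15 / (-1 * 96485)) * ln(149/48)
E = -30.27 mV


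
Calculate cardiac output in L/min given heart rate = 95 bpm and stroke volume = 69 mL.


CO = HR * SV
CO = 95 * 69 / 1000
CO = 6.555 L/min


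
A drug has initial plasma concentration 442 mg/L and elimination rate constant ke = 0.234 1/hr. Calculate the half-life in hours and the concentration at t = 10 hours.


t_half = ln(2) / ke = 0.693147 / 0.234 = 2.962 hr
C(t) = C0 * exp(-ke*t) = 442 * exp(-0.234*10)
C(10) = 42.58 mg/L


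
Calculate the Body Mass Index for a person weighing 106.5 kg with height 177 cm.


BMI = weight / height^2
height = 177 cm = 1.77 m
BMI = 106.5 / 1.77^2
BMI = 33.99 kg/m^2


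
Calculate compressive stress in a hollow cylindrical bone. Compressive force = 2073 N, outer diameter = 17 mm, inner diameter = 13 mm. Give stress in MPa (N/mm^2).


A = pi*(r_o^2 - r_i^2)
r_o = 8.5 mm, r_i = 6.5 mm
A = 94.2478 mm^2
sigma = F/A = 2073 / 94.2478
sigma = 22 MPa


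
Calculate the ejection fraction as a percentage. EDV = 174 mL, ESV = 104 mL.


SV = EDV - ESV = 174 - 104 = 70 mL
EF = SV/EDV * 100 = 70/174 * 100
EF = 40.23%


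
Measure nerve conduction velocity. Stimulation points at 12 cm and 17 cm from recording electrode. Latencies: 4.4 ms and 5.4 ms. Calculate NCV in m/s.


Distance = (17 - 12) / 100 = 0.05 m
dt = (5.4 - 4.4) / 1000 = 0.001 s
NCV = dist / dt = 50 m/s


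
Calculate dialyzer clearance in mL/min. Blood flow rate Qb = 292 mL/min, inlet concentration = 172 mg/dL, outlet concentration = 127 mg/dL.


K = Qb * (Cb_in - Cb_out) / Cb_in
K = 292 * (172 - 127) / 172
K = 76.4 mL/min


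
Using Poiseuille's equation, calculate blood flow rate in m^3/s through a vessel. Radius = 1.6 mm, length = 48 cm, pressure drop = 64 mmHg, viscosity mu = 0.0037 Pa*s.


Q = pi*r^4*dP / (8*mu*L)
r = 0.0016 m, L = 0.48 m
dP = 64 mmHg = 8532.608 Pa
Q = 1.2365e-05 m^3/s


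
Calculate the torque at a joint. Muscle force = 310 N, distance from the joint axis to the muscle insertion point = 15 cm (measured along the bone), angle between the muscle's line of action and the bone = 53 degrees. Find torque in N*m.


Torque = F * d * sin(theta)   (moment arm = d*sin(theta))
d = 15 cm = 0.15 m
Torque = 310 * 0.15 * sin(53)
Torque = 37.14 N*m


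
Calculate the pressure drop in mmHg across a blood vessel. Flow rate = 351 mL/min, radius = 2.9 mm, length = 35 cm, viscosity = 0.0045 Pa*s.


dP = 8*mu*L*Q / (pi*r^4)
Q = 351 mL/min = 5.85e-06 m^3/s
dP = 331.73 Pa = 331.73 / 133.322 mmHg = 2.488 mmHg


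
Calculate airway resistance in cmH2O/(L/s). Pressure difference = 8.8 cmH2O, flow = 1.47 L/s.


R = dP / flow
R = 8.8 / 1.47
R = 5.986 cmH2O/(L/s)


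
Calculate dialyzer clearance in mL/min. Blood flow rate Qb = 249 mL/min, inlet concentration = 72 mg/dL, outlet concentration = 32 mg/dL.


K = Qb * (Cb_in - Cb_out) / Cb_in
K = 249 * (72 - 32) / 72
K = 138.3 mL/min


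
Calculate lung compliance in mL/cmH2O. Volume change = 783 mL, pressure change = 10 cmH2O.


C = dV / dP
C = 783 / 10
C = 78.3 mL/cmH2O


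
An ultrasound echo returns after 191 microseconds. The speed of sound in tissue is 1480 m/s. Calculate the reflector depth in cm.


depth = c * t / 2
t = 191 us = 1.9100e-04 s
depth = 1480 * 1.9100e-04 / 2
depth = 0.14134 m = 14.134 cm


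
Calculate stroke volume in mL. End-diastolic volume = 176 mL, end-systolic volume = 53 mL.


SV = EDV - ESV
SV = 176 - 53
SV = 123 mL


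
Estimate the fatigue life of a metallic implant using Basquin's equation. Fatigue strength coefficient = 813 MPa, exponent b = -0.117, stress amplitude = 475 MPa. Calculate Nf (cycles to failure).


sigma_a = sigma_f' * (2Nf)^b
2Nf = (sigma_a/sigma_f')^(1/b)
2Nf = (475/813)^(1/-0.117)
2Nf = 98.820172
Nf = 49.41


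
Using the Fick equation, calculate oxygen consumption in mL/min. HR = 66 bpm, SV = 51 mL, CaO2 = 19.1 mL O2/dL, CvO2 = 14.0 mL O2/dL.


CO = HR*SV = 66*51/1000 = 3.366 L/min
a-v O2 diff = 19.1 - 14.0 = 5.1 mL/dL
VO2 = CO * (CaO2-CvO2) * 10 dL/L
VO2 = 3.366 * 5.1 * 10
VO2 = 171.7 mL/min


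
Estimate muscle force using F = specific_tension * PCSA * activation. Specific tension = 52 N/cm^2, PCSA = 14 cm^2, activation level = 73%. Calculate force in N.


F = sigma * PCSA * activation
F = 52 * 14 * 0.73
F = 531.4 N


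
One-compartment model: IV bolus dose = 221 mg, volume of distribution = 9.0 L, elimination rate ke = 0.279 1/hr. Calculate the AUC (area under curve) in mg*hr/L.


C0 = Dose/Vd = 221/9.0 = 24.5556 mg/L
AUC = C0/ke = 24.5556/0.279
AUC = 88.01 mg*hr/L


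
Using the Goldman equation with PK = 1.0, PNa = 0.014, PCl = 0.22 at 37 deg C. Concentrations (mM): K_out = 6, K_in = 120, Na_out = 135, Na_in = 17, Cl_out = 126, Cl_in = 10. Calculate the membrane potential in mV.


Vm = (RT/F)*ln((PK*Ko + PNa*Nao + PCl*Cli)/(PK*Ki + PNa*Nai + PCl*Clo))
Numer = 10.09, Denom = 147.958
Vm = -71.77 mV


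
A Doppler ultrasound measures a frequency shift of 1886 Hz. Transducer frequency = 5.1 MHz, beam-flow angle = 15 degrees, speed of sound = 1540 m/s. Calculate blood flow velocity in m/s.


v = fd * c / (2 * f0 * cos(theta))
v = 1886 * 1540 / (2 * 5.1000e+06 * cos(15))
v = 0.2948 m/s


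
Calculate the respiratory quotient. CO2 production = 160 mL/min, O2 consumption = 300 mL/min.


RQ = VCO2 / VO2
RQ = 160 / 300
RQ = 0.5333


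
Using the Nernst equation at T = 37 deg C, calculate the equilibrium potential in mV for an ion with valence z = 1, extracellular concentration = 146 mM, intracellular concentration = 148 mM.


E = (RT/(zF)) * ln(C_out/C_in)
T = 37 + 273.15 = 310.15 K
E = (8.314 * 310.15 / (1 * 96485)) * ln(146/148)
E = -0.3636 mV


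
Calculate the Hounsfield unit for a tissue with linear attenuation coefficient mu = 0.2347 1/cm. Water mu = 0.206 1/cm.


HU = ((mu_tissue - mu_water) / mu_water) * 1000
HU = ((0.2347 - 0.206) / 0.206) * 1000
HU = 139.3


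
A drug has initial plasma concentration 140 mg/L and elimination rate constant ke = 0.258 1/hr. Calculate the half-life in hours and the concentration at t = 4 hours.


t_half = ln(2) / ke = 0.693147 / 0.258 = 2.687 hr
C(t) = C0 * exp(-ke*t) = 140 * exp(-0.258*4)
C(4) = 49.88 mg/L


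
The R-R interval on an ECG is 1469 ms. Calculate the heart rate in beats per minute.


HR = 60 / RR_interval(s)
RR = 1469 ms = 1.469 s
HR = 60 / 1.469 = 40.84 bpm


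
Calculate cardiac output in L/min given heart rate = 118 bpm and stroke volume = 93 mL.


CO = HR * SV
CO = 118 * 93 / 1000
CO = 10.97 L/min


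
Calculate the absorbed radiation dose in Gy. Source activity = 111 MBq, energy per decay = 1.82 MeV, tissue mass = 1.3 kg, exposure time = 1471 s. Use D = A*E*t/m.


A = 111 MBq = 1.1100e+08 Bq
E = 1.82 MeV = 2.91564e-13 J
D = A*E*t/m = 1.1100e+08*2.91564e-13*1471/1.3
D = 0.03662 Gy


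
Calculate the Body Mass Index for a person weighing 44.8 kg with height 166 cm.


BMI = weight / height^2
height = 166 cm = 1.66 m
BMI = 44.8 / 1.66^2
BMI = 16.26 kg/m^2


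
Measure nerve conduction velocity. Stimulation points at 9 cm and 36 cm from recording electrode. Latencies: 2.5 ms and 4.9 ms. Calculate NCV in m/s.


Distance = (36 - 9) / 100 = 0.27 m
dt = (4.9 - 2.5) / 1000 = 0.0024 s
NCV = dist / dt = 112.5 m/s


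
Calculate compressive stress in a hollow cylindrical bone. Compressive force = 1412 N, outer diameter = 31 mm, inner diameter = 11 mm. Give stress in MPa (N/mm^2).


A = pi*(r_o^2 - r_i^2)
r_o = 15.5 mm, r_i = 5.5 mm
A = 659.734 mm^2
sigma = F/A = 1412 / 659.734
sigma = 2.14 MPa


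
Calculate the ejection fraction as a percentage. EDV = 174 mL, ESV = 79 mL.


SV = EDV - ESV = 174 - 79 = 95 mL
EF = SV/EDV * 100 = 95/174 * 100
EF = 54.6%


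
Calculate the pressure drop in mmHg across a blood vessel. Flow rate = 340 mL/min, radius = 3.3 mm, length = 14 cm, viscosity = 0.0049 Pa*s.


dP = 8*mu*L*Q / (pi*r^4)
Q = 340 mL/min = 5.66667e-06 m^3/s
dP = 83.4711 Pa = 83.4711 / 133.322 mmHg = 0.6261 mmHg


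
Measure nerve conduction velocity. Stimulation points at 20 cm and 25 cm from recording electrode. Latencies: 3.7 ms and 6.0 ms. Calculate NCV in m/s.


Distance = (25 - 20) / 100 = 0.05 m
dt = (6.0 - 3.7) / 1000 = 0.0023 s
NCV = dist / dt = 21.74 m/s


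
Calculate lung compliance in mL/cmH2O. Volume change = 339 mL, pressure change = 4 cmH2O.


C = dV / dP
C = 339 / 4
C = 84.75 mL/cmH2O


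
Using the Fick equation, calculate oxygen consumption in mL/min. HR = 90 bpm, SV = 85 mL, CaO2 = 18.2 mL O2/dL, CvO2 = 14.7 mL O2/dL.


CO = HR*SV = 90*85/1000 = 7.65 L/min
a-v O2 diff = 18.2 - 14.7 = 3.5 mL/dL
VO2 = CO * (CaO2-CvO2) * 10 dL/L
VO2 = 7.65 * 3.5 * 10
VO2 = 267.8 mL/min


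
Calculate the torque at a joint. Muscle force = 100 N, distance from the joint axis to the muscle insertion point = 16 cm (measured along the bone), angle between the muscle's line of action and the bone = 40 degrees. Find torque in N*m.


Torque = F * d * sin(theta)   (moment arm = d*sin(theta))
d = 16 cm = 0.16 m
Torque = 100 * 0.16 * sin(40)
Torque = 10.28 N*m


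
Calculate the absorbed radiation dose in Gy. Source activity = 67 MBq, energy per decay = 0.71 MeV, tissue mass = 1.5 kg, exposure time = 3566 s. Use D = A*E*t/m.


A = 67 MBq = 6.7000e+07 Bq
E = 0.71 MeV = 1.13742e-13 J
D = A*E*t/m = 6.7000e+07*1.13742e-13*3566/1.5
D = 0.01812 Gy


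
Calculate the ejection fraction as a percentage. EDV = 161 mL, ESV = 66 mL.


SV = EDV - ESV = 161 - 66 = 95 mL
EF = SV/EDV * 100 = 95/161 * 100
EF = 59.01%


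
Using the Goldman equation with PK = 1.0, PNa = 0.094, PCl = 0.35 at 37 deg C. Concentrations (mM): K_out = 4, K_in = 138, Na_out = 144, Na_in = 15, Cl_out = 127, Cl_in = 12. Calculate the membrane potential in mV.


Vm = (RT/F)*ln((PK*Ko + PNa*Nao + PCl*Cli)/(PK*Ki + PNa*Nai + PCl*Clo))
Numer = 21.736, Denom = 183.86
Vm = -57.06 mV


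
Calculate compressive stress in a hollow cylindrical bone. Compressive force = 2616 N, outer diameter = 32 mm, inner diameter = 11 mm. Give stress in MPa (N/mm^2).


A = pi*(r_o^2 - r_i^2)
r_o = 16 mm, r_i = 5.5 mm
A = 709.215 mm^2
sigma = F/A = 2616 / 709.215
sigma = 3.689 MPa


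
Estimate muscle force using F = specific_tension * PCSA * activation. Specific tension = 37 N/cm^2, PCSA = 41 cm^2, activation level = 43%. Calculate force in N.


F = sigma * PCSA * activation
F = 37 * 41 * 0.43
F = 652.3 N


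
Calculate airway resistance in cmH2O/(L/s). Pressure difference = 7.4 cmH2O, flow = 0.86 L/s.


R = dP / flow
R = 7.4 / 0.86
R = 8.605 cmH2O/(L/s)


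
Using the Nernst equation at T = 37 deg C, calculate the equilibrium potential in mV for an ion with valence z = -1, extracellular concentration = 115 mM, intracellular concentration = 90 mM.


E = (RT/(zF)) * ln(C_out/C_in)
T = 37 + 273.15 = 310.15 K
E = (8.314 * 310.15 / (-1 * 96485)) * ln(115/90)
E = -6.551 mV


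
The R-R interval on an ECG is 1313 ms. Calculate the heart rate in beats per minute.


HR = 60 / RR_interval(s)
RR = 1313 ms = 1.313 s
HR = 60 / 1.313 = 45.7 bpm


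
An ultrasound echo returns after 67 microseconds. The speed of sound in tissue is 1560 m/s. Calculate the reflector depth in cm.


depth = c * t / 2
t = 67 us = 6.7000e-05 s
depth = 1560 * 6.7000e-05 / 2
depth = 0.05226 m = 5.226 cm


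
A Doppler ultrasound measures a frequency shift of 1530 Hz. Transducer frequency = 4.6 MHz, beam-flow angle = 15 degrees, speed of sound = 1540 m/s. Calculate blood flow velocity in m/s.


v = fd * c / (2 * f0 * cos(theta))
v = 1530 * 1540 / (2 * 4.6000e+06 * cos(15))
v = 0.2651 m/s


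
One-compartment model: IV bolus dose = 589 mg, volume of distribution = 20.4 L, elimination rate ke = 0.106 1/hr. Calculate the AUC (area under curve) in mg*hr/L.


C0 = Dose/Vd = 589/20.4 = 28.8725 mg/L
AUC = C0/ke = 28.8725/0.106
AUC = 272.4 mg*hr/L


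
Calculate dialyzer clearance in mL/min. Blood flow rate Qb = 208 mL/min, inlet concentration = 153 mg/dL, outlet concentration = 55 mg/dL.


K = Qb * (Cb_in - Cb_out) / Cb_in
K = 208 * (153 - 55) / 153
K = 133.2 mL/min


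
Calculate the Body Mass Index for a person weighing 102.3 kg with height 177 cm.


BMI = weight / height^2
height = 177 cm = 1.77 m
BMI = 102.3 / 1.77^2
BMI = 32.65 kg/m^2


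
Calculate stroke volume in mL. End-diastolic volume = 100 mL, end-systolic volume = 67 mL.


SV = EDV - ESV
SV = 100 - 67
SV = 33 mL


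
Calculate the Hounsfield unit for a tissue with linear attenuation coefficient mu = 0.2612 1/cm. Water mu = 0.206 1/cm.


HU = ((mu_tissue - mu_water) / mu_water) * 1000
HU = ((0.2612 - 0.206) / 0.206) * 1000
HU = 268


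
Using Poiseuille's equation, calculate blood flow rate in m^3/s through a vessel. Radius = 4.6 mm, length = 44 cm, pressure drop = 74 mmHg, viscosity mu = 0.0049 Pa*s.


Q = pi*r^4*dP / (8*mu*L)
r = 0.0046 m, L = 0.44 m
dP = 74 mmHg = 9865.828 Pa
Q = 8.0459e-04 m^3/s


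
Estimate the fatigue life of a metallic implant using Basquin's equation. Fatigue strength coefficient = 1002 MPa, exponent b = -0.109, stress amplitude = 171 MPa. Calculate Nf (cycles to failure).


sigma_a = sigma_f' * (2Nf)^b
2Nf = (sigma_a/sigma_f')^(1/b)
2Nf = (171/1002)^(1/-0.109)
2Nf = 11083928
Nf = 5.5420e+06


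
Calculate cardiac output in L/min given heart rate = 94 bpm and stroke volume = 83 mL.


CO = HR * SV
CO = 94 * 83 / 1000
CO = 7.802 L/min


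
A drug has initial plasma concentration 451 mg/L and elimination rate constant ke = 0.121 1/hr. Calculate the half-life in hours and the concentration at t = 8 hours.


t_half = ln(2) / ke = 0.693147 / 0.121 = 5.728 hr
C(t) = C0 * exp(-ke*t) = 451 * exp(-0.121*8)
C(8) = 171.3 mg/L


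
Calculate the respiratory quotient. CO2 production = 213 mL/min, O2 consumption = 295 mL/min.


RQ = VCO2 / VO2
RQ = 213 / 295
RQ = 0.722


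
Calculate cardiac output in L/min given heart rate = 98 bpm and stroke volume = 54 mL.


CO = HR * SV
CO = 98 * 54 / 1000
CO = 5.292 L/min


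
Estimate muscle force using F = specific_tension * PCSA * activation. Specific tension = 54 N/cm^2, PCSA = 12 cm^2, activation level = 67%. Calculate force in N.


F = sigma * PCSA * activation
F = 54 * 12 * 0.67
F = 434.2 N


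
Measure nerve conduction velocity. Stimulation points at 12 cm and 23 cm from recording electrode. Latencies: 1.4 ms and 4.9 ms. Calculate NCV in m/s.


Distance = (23 - 12) / 100 = 0.11 m
dt = (4.9 - 1.4) / 1000 = 0.0035 s
NCV = dist / dt = 31.43 m/s


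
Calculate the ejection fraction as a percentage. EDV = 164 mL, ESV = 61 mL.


SV = EDV - ESV = 164 - 61 = 103 mL
EF = SV/EDV * 100 = 103/164 * 100
EF = 62.8%


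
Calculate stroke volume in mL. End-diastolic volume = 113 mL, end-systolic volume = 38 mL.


SV = EDV - ESV
SV = 113 - 38
SV = 75 mL


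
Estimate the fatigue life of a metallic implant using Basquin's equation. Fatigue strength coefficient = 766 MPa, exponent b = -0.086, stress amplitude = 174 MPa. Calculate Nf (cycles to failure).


sigma_a = sigma_f' * (2Nf)^b
2Nf = (sigma_a/sigma_f')^(1/b)
2Nf = (174/766)^(1/-0.086)
2Nf = 30524292
Nf = 1.5262e+07


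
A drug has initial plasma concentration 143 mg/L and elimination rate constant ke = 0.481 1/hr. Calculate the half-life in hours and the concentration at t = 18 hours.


t_half = ln(2) / ke = 0.693147 / 0.481 = 1.441 hr
C(t) = C0 * exp(-ke*t) = 143 * exp(-0.481*18)
C(18) = 0.02484 mg/L


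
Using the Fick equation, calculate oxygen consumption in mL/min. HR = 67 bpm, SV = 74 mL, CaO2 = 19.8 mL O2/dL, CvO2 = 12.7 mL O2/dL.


CO = HR*SV = 67*74/1000 = 4.958 L/min
a-v O2 diff = 19.8 - 12.7 = 7.1 mL/dL
VO2 = CO * (CaO2-CvO2) * 10 dL/L
VO2 = 4.958 * 7.1 * 10
VO2 = 352 mL/min


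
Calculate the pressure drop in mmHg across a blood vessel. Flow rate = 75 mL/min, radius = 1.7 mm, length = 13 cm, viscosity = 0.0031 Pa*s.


dP = 8*mu*L*Q / (pi*r^4)
Q = 75 mL/min = 1.25e-06 m^3/s
dP = 153.589 Pa = 153.589 / 133.322 mmHg = 1.152 mmHg


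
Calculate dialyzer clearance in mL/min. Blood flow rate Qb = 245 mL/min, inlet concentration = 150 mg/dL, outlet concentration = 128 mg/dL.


K = Qb * (Cb_in - Cb_out) / Cb_in
K = 245 * (150 - 128) / 150
K = 35.93 mL/min


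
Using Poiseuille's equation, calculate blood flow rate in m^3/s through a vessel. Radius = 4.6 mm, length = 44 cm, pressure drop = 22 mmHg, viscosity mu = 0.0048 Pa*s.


Q = pi*r^4*dP / (8*mu*L)
r = 0.0046 m, L = 0.44 m
dP = 22 mmHg = 2933.084 Pa
Q = 2.4419e-04 m^3/s


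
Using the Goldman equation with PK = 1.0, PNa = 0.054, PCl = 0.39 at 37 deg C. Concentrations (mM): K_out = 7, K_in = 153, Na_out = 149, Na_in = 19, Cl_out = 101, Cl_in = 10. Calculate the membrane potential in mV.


Vm = (RT/F)*ln((PK*Ko + PNa*Nao + PCl*Cli)/(PK*Ki + PNa*Nai + PCl*Clo))
Numer = 18.946, Denom = 193.416
Vm = -62.09 mV


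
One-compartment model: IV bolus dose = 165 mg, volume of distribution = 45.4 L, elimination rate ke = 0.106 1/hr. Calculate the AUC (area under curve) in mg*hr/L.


C0 = Dose/Vd = 165/45.4 = 3.63436 mg/L
AUC = C0/ke = 3.63436/0.106
AUC = 34.29 mg*hr/L


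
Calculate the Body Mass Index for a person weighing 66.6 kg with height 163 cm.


BMI = weight / height^2
height = 163 cm = 1.63 m
BMI = 66.6 / 1.63^2
BMI = 25.07 kg/m^2
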